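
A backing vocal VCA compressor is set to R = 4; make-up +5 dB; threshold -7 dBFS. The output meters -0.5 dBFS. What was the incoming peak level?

-1 dBFS

Stripping the +5 dB make-up gives -5.5 dBFS at the gain stage.
Post-compression overshoot = -5.5 − (-7) = 1.5 dB.
Input overshoot = R × output overshoot = 6 dB → input = -7 + 6 = -1 dBFS.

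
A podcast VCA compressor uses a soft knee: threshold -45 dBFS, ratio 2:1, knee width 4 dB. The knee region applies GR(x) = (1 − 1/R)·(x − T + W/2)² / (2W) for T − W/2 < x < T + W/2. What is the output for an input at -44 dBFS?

x − T + W/2 = -44 − (-45) + 2 = 3.
GR = (1 − 1/2) × 3² / 8 = 0.5 × 9 / 8 = 0.5625 dB.
Output = -44 − 0.5625 = -44.5625 dBFS.

-44.5625 dBFS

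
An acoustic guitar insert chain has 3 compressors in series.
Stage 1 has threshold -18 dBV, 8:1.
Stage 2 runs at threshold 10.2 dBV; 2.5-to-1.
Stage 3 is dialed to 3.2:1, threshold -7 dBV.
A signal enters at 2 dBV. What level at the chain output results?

-15.5 dBV

Stage 1: overshoot 20 dB → 20/8 = 2.5 dB → -15.5 dBV.
Stage 2: -15.5 dBV is at or below the 10.2 dBV threshold — no compression; output -15.5 dBV.
Stage 3: -15.5 dBV is at or below the -7 dBV threshold — no compression; output -15.5 dBV.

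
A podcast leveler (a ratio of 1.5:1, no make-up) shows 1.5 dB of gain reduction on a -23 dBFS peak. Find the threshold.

Input is 4.5 dB above T (since output overshoot × R = input overshoot: (-24.5 − T)·1.5 = -23 − T gives T = -27.5 dBFS).
Check: -27.5 + (-23 − (-27.5))/1.5 = -27.5 + 3 = -24.5 dBFS. ✓

-27.5 dBFS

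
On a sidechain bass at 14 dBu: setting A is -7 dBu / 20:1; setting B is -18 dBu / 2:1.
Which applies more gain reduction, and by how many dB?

A, by 3.95 dB

A: 21 dB over, compressed to 1.05 dB over, so 19.95 dB of GR.
B: 32 dB over, compressed to 16 dB over, so 16 dB of GR.
Difference: 3.95 dB in favour of A.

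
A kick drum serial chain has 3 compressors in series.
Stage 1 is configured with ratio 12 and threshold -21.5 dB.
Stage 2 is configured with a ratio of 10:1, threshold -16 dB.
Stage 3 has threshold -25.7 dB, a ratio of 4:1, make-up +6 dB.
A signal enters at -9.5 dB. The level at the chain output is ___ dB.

-18.4 dB

Stage 1: -9.5 dB is 12 dB over -21.5 dB; at 12:1 that becomes 1 dB over, giving -20.5 dB.
Stage 2: -20.5 dB ≤ -16 dB, so stage 2 doesn't engage; output -20.5 dB.
Stage 3: -20.5 dB is 5.2 dB over -25.7 dB; at 4:1 that becomes 1.3 dB over, giving -24.4 dB; +6 dB make-up → -18.4 dB.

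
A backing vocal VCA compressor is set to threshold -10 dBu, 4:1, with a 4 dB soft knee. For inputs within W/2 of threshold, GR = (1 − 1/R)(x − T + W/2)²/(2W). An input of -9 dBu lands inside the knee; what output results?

x − T + W/2 = -9 − (-10) + 2 = 3.
GR = (1 − 1/4) × 3² / 8 = 0.75 × 9 / 8 = 0.84375 dB.
Output = -9 − 0.84375 = -9.84375 dBu.

-9.84375 dBu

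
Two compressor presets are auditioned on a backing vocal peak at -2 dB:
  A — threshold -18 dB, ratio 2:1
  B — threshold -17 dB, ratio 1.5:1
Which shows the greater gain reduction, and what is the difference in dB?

A, by 3 dB

A: 16 dB over, compressed to 8 dB over, so 8 dB of GR.
B: 15 dB over, compressed to 10 dB over, so 5 dB of GR.
A applies 3 dB more gain reduction.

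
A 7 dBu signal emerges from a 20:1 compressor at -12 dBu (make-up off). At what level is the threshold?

-13 dBu

Gain reduction = 7 − (-12) = 19 dB; output overshoot = GR / (R − 1) = 19 / 19 = 1 dB.
Threshold = output − output overshoot = -12 − 1 = -13 dBu.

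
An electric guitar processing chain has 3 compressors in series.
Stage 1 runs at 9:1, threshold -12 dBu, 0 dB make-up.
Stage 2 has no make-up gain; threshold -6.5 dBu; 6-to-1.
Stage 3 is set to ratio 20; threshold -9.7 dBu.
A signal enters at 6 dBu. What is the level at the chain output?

-10 dBu

Stage 1: overshoot 18 dB → 18/9 = 2 dB → -10 dBu.
Stage 2: -10 dBu ≤ -6.5 dBu, so stage 2 doesn't engage; output -10 dBu.
Stage 3: below threshold (-10 ≤ -9.7); passes unchanged; output -10 dBu.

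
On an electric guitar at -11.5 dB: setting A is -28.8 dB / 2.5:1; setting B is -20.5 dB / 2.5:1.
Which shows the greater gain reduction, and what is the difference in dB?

A: 17.3 dB over, compressed to 6.92 dB over, so 10.38 dB of GR.
B: 9 dB over, compressed to 3.6 dB over, so 5.4 dB of GR.
A applies 4.98 dB more gain reduction.

A, by 4.98 dB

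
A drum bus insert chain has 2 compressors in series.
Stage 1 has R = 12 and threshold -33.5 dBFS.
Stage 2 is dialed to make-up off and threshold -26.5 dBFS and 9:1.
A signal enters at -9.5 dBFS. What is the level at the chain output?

-31.5 dBFS

Stage 1: 24 dB above -33.5 dBFS, reduced 12:1 to 2 dB above → -31.5 dBFS.
Stage 2: -31.5 dBFS is at or below the -26.5 dBFS threshold — no compression; output -31.5 dBFS.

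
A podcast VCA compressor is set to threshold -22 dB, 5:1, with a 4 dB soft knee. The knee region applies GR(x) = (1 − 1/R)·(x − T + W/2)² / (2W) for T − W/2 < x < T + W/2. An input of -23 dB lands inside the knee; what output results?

-23.1 dB

x − T + W/2 = -23 − (-22) + 2 = 1.
GR = (1 − 1/5) × 1² / 8 = 0.8 × 1 / 8 = 0.1 dB.
Output = -23 − 0.1 = -23.1 dB.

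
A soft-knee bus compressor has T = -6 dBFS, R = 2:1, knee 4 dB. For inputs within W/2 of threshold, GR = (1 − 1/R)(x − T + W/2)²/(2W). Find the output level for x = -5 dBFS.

-5.5625 dBFS

x − T + W/2 = -5 − (-6) + 2 = 3.
GR = (1 − 1/2) × 3² / 8 = 0.5 × 9 / 8 = 0.5625 dB.
Output = -5 − 0.5625 = -5.5625 dBFS.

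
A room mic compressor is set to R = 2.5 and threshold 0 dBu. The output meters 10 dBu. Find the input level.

The compressed level sits 10 − 0 = 10 dB over threshold.
Input overshoot = R × output overshoot = 25 dB → input = 0 + 25 = 25 dBu.

25 dBu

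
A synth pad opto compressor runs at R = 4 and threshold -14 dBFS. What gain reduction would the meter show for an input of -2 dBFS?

9 dB

-2 dBFS exceeds the threshold by 12 dB.
After 4:1 compression the overshoot becomes 12/4 = 3 dB.
So the signal is attenuated by 12 − 3 = 9 dB.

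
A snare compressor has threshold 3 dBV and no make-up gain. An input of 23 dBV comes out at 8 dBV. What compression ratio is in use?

4:1

Input overshoot = 23 − 3 = 20 dB; output overshoot = 8 − 3 = 5 dB.
Ratio = 20 / 5 = 4.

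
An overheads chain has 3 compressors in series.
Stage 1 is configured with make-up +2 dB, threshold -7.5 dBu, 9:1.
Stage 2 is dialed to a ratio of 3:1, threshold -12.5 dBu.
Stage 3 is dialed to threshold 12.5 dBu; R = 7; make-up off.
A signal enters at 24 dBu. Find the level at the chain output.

Stage 1: overshoot 31.5 dB → 31.5/9 = 3.5 dB → -4 dBu; +2 dB make-up → -2 dBu.
Stage 2: 10.5 dB above -12.5 dBu, reduced 3:1 to 3.5 dB above → -9 dBu.
Stage 3: -9 dBu ≤ 12.5 dBu, so stage 3 doesn't engage; output -9 dBu.

-9 dBu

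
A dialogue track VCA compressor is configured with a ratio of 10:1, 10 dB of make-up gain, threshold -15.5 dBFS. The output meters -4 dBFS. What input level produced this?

Before make-up, the level was -4 − 10 = -14 dBFS.
That's 1.5 dB above the -15.5 dBFS threshold.
Undo the ratio: input overshoot = 1.5 × 10 = 15 dB, giving input = -0.5 dBFS.

-0.5 dBFS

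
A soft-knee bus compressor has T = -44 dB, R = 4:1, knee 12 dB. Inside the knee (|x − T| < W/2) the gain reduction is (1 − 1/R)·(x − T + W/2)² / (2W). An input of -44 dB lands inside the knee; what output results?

x − T + W/2 = -44 − (-44) + 6 = 6.
GR = (1 − 1/4) × 6² / 24 = 0.75 × 36 / 24 = 1.125 dB.
Output = -44 − 1.125 = -45.125 dB.

-45.125 dB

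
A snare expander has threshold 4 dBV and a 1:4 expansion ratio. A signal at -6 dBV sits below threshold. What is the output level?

Below threshold, a 1:4 expander applies gain = (4−1)×(T − x) of attenuation.
(4−1) × 10 = 30 dB, so output = -6 − 30 = -36 dBV.

-36 dBV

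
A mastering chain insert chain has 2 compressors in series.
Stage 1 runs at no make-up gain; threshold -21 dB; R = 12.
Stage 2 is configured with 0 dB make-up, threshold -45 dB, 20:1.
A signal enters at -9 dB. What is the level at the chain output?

-43.75 dB

Stage 1: overshoot 12 dB → 12/12 = 1 dB → -20 dB.
Stage 2: 25 dB above -45 dB, reduced 20:1 to 1.25 dB above → -43.75 dB.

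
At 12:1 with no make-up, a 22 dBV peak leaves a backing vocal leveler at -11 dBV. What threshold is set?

-14 dBV

Gain reduction = 22 − (-11) = 33 dB; output overshoot = GR / (R − 1) = 33 / 11 = 3 dB.
Threshold = output − output overshoot = -11 − 3 = -14 dBV.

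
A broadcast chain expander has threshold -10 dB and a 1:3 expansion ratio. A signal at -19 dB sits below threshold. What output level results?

-37 dB

Below threshold, a 1:3 expander applies gain = (3−1)×(T − x) of attenuation.
(3−1) × 9 = 18 dB, so output = -19 − 18 = -37 dB.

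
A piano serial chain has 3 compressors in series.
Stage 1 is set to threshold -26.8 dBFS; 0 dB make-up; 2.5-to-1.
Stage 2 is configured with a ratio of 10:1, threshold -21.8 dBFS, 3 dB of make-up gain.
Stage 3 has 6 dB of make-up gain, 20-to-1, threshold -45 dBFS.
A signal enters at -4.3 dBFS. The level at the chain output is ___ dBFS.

Stage 1: overshoot 22.5 dB → 22.5/2.5 = 9 dB → -17.8 dBFS.
Stage 2: overshoot 4 dB → 4/10 = 0.4 dB → -21.4 dBFS; +3 dB make-up → -18.4 dBFS.
Stage 3: -18.4 dBFS is 26.6 dB over -45 dBFS; at 20:1 that becomes 1.33 dB over, giving -43.67 dBFS; +6 dB make-up → -37.67 dBFS.

-37.67 dBFS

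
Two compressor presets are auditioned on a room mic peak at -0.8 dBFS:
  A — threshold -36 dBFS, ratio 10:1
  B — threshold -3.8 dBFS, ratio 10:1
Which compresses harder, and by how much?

A: 35.2 dB over, compressed to 3.52 dB over, so 31.68 dB of GR.
B: 3 dB over, compressed to 0.3 dB over, so 2.7 dB of GR.
Difference: 28.98 dB in favour of A.

A, by 28.98 dB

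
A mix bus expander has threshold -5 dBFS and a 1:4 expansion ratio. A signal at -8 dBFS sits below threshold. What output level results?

-17 dBFS

Below threshold, a 1:4 expander applies gain = (4−1)×(T − x) of attenuation.
(4−1) × 3 = 9 dB, so output = -8 − 9 = -17 dBFS.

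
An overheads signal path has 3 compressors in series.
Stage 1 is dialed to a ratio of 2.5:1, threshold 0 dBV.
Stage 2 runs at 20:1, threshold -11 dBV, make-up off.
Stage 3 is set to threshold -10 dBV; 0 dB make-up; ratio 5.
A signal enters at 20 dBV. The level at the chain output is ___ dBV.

-10.05 dBV

Stage 1: 20 dBV is 20 dB over 0 dBV; at 2.5:1 that becomes 8 dB over, giving 8 dBV.
Stage 2: 8 dBV is 19 dB over -11 dBV; at 20:1 that becomes 0.95 dB over, giving -10.05 dBV.
Stage 3: below threshold (-10.05 ≤ -10); passes unchanged; output -10.05 dBV.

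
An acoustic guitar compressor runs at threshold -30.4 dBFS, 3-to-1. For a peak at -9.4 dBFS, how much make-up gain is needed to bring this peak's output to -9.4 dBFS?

14 dB

Overshoot 21 dB → 21/3 = 7 dB after compression, so the compressed level is -30.4 + 7 = -23.4 dBFS.
Make-up = target − compressed = -9.4 − (-23.4) = 14 dB.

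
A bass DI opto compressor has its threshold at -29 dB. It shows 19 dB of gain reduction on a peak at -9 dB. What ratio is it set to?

Input overshoot = -9 − (-29) = 20 dB.
Output overshoot = 20 − 19 = 1 dB.
Ratio = input overshoot / output overshoot = 20 / 1 = 20.

20:1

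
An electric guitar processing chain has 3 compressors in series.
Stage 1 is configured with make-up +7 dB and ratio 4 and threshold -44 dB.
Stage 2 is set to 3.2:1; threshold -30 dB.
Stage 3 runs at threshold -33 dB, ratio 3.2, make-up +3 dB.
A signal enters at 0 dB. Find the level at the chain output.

-28.671875 dB

Stage 1: 0 dB is 44 dB over -44 dB; at 4:1 that becomes 11 dB over, giving -33 dB; +7 dB make-up → -26 dB.
Stage 2: overshoot 4 dB → 4/3.2 = 1.25 dB → -28.75 dB.
Stage 3: -28.75 dB is 4.25 dB over -33 dB; at 3.2:1 that becomes 1.328125 dB over, giving -31.671875 dB; +3 dB make-up → -28.671875 dB.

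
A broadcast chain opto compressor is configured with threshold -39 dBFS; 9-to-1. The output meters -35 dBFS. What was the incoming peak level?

-3 dBFS

That's 4 dB above the -39 dBFS threshold.
Before 9:1 compression the overshoot was 4 × 9 = 36 dB, so input = -39 + 36 = -3 dBFS.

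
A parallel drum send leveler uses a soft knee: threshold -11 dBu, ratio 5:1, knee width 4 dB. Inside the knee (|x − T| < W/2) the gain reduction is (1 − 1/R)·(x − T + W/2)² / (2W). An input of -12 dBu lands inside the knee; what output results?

x − T + W/2 = -12 − (-11) + 2 = 1.
GR = (1 − 1/5) × 1² / 8 = 0.8 × 1 / 8 = 0.1 dB.
Output = -12 − 0.1 = -12.1 dBu.

-12.1 dBu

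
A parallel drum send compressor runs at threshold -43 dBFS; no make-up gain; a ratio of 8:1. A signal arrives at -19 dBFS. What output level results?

The input is 24 dB above the -43 dBFS threshold.
At 8:1 the overshoot is divided by 8, leaving 3 dB above threshold.
That puts the output at -40 dBFS.

-40 dBFS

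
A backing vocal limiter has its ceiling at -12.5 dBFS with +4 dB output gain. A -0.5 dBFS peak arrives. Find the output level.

-8.5 dBFS

A brickwall limiter is an ∞:1 compressor: any input above the ceiling is clamped to -12.5 dBFS.
Output gain then adds 4 dB: -12.5 + 4 = -8.5 dBFS.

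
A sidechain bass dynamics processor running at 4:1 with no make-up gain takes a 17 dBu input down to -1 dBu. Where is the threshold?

Input is 24 dB above T (since output overshoot × R = input overshoot: (-1 − T)·4 = 17 − T gives T = -7 dBu).
Check: -7 + (17 − (-7))/4 = -7 + 6 = -1 dBu. ✓

-7 dBu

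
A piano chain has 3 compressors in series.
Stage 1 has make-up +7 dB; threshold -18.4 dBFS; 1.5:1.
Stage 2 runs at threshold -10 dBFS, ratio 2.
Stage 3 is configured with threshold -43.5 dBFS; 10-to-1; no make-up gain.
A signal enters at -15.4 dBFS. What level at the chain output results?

Stage 1: 3 dB above -18.4 dBFS, reduced 1.5:1 to 2 dB above → -16.4 dBFS; +7 dB make-up → -9.4 dBFS.
Stage 2: 0.6 dB above -10 dBFS, reduced 2:1 to 0.3 dB above → -9.7 dBFS.
Stage 3: -9.7 dBFS is 33.8 dB over -43.5 dBFS; at 10:1 that becomes 3.38 dB over, giving -40.12 dBFS.

-40.12 dBFS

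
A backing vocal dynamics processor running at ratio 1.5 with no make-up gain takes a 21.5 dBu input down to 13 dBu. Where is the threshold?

-4 dBu

Gain reduction = 21.5 − 13 = 8.5 dB; output overshoot = GR / (R − 1) = 8.5 / 0.5 = 17 dB.
Threshold = output − output overshoot = 13 − 17 = -4 dBu.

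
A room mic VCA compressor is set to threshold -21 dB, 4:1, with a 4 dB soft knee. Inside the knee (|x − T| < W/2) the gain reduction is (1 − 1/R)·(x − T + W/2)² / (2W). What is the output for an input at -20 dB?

-20.84375 dB

x − T + W/2 = -20 − (-21) + 2 = 3.
GR = (1 − 1/4) × 3² / 8 = 0.75 × 9 / 8 = 0.84375 dB.
Output = -20 − 0.84375 = -20.84375 dB.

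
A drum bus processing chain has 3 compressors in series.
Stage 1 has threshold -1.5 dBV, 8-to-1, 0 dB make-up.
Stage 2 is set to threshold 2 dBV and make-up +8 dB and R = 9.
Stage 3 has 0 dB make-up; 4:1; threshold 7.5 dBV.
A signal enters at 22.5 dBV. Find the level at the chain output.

Stage 1: 24 dB above -1.5 dBV, reduced 8:1 to 3 dB above → 1.5 dBV.
Stage 2: below threshold (1.5 ≤ 2); passes unchanged; make-up brings it to 9.5 dBV.
Stage 3: overshoot 2 dB → 2/4 = 0.5 dB → 8 dBV.

8 dBV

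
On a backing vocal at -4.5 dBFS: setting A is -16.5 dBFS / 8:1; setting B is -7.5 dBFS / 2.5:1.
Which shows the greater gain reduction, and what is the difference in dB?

A, by 8.7 dB

A: overshoot 12 dB → output overshoot 1.5 dB → GR 10.5 dB.
B: overshoot 3 dB → output overshoot 1.2 dB → GR 1.8 dB.
A applies 8.7 dB more gain reduction.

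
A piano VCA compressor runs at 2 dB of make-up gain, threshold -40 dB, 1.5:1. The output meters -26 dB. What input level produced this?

-22 dB

Before make-up, the level was -26 − 2 = -28 dB.
That's 12 dB above the -40 dB threshold.
Before 1.5:1 compression the overshoot was 12 × 1.5 = 18 dB, so input = -40 + 18 = -22 dB.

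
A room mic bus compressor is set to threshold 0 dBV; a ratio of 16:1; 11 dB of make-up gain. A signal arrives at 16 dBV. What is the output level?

The input is 16 dB above the 0 dBV threshold.
The 16 dB excess becomes 1 dB after 16:1 reduction.
That puts the output at 1 dBV; make-up adds 11 dB, giving 12 dBV.

12 dBV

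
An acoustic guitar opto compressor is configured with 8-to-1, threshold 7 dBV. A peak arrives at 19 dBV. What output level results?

8.5 dBV

Overshoot: 19 − 7 = 12 dB.
8:1 compression reduces that to 12/8 = 1.5 dB over.
Output = 7 + 1.5 = 8.5 dBV.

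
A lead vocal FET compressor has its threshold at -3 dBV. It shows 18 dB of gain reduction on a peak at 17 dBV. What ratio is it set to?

10:1

Input overshoot = 17 − (-3) = 20 dB.
Output overshoot = 20 − 18 = 2 dB.
Ratio = input overshoot / output overshoot = 20 / 2 = 10.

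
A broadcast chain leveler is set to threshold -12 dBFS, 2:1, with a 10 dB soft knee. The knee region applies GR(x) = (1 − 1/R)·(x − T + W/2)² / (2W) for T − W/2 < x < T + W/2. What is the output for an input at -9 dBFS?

x − T + W/2 = -9 − (-12) + 5 = 8.
GR = (1 − 1/2) × 8² / 20 = 0.5 × 64 / 20 = 1.6 dB.
Output = -9 − 1.6 = -10.6 dBFS.

-10.6 dBFS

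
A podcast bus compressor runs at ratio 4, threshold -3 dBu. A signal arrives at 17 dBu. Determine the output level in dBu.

Overshoot: 17 − (-3) = 20 dB.
The 20 dB excess becomes 5 dB after 4:1 reduction.
So the level is -3 + 5 = 2 dBu.

2 dBu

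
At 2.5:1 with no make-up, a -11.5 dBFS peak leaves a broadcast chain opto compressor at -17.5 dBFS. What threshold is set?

-21.5 dBFS

Gain reduction = -11.5 − (-17.5) = 6 dB; output overshoot = GR / (R − 1) = 6 / 1.5 = 4 dB.
Threshold = output − output overshoot = -17.5 − 4 = -21.5 dBFS.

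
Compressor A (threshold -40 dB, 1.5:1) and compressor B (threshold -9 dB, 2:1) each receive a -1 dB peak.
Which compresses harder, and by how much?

A, by 9 dB

A: 39 dB over, compressed to 26 dB over, so 13 dB of GR.
B: 8 dB over, compressed to 4 dB over, so 4 dB of GR.
A reduces 9 dB more.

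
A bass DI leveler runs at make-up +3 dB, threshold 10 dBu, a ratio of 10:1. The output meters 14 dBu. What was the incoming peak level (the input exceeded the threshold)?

20 dBu

Before make-up, the level was 14 − 3 = 11 dBu.
That's 1 dB above the 10 dBu threshold.
Before 10:1 compression the overshoot was 1 × 10 = 10 dB, so input = 10 + 10 = 20 dBu.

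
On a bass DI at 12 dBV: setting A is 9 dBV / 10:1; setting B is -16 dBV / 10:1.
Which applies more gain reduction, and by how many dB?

B, by 22.5 dB

A: overshoot 3 dB → output overshoot 0.3 dB → GR 2.7 dB.
B: overshoot 28 dB → output overshoot 2.8 dB → GR 25.2 dB.
B reduces 22.5 dB more.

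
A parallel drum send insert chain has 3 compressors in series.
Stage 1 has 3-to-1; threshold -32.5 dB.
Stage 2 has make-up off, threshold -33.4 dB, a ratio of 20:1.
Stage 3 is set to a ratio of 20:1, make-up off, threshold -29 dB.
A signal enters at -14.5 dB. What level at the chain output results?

Stage 1: overshoot 18 dB → 18/3 = 6 dB → -26.5 dB.
Stage 2: 6.9 dB above -33.4 dB, reduced 20:1 to 0.345 dB above → -33.055 dB.
Stage 3: -33.055 dB is at or below the -29 dB threshold — no compression; output -33.055 dB.

-33.055 dB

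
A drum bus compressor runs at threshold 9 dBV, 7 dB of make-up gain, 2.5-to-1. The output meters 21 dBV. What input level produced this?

Stripping the +7 dB make-up gives 14 dBV at the gain stage.
Post-compression overshoot = 14 − 9 = 5 dB.
Input overshoot = R × output overshoot = 12.5 dB → input = 9 + 12.5 = 21.5 dBV.

21.5 dBV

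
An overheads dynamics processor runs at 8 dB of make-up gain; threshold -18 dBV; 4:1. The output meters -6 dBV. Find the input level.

-2 dBV

Before make-up, the level was -6 − 8 = -14 dBV.
The compressed level sits -14 − (-18) = 4 dB over threshold.
Input overshoot = R × output overshoot = 16 dB → input = -18 + 16 = -2 dBV.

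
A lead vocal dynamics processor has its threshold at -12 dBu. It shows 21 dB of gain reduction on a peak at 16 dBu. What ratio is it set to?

4:1

Input overshoot = 16 − (-12) = 28 dB.
Output overshoot = 28 − 21 = 7 dB.
Ratio = input overshoot / output overshoot = 28 / 7 = 4.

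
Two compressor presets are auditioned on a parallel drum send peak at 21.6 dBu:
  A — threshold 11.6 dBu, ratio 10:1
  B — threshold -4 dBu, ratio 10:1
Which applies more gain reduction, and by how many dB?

A: 10 dB over, compressed to 1 dB over, so 9 dB of GR.
B: 25.6 dB over, compressed to 2.56 dB over, so 23.04 dB of GR.
Difference: 14.04 dB in favour of B.

B, by 14.04 dB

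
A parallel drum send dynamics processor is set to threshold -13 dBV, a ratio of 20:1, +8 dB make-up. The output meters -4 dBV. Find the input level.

7 dBV

Stripping the +8 dB make-up gives -12 dBV at the gain stage.
The compressed level sits -12 − (-13) = 1 dB over threshold.
Undo the ratio: input overshoot = 1 × 20 = 20 dB, giving input = 7 dBV.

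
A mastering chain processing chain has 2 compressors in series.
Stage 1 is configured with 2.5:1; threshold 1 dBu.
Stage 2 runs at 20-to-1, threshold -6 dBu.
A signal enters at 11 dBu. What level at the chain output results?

-5.45 dBu

Stage 1: 11 dBu is 10 dB over 1 dBu; at 2.5:1 that becomes 4 dB over, giving 5 dBu.
Stage 2: overshoot 11 dB → 11/20 = 0.55 dB → -5.45 dBu.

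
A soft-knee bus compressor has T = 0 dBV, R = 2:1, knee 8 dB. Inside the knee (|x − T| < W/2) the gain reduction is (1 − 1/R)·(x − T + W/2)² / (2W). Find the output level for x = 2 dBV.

x − T + W/2 = 2 − 0 + 4 = 6.
GR = (1 − 1/2) × 6² / 16 = 0.5 × 36 / 16 = 1.125 dB.
Output = 2 − 1.125 = 0.875 dBV.

0.875 dBV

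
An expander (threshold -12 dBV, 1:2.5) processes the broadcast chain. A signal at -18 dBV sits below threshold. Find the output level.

-27 dBV

The input is 6 dB below the -12 dBV threshold.
A 1:2.5 expander multiplies undershoot by 2.5: 6 × 2.5 = 15 dB below threshold.
Output = -12 − 15 = -27 dBV.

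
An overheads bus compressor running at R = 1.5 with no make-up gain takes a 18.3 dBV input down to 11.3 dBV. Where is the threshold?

Gain reduction = 18.3 − 11.3 = 7 dB; output overshoot = GR / (R − 1) = 7 / 0.5 = 14 dB.
Threshold = output − output overshoot = 11.3 − 14 = -2.7 dBV.

-2.7 dBV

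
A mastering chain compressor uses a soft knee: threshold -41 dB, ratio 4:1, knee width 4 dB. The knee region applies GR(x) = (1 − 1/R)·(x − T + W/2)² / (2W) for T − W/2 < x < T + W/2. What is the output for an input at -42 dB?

-42.09375 dB

x − T + W/2 = -42 − (-41) + 2 = 1.
GR = (1 − 1/4) × 1² / 8 = 0.75 × 1 / 8 = 0.09375 dB.
Output = -42 − 0.09375 = -42.09375 dB.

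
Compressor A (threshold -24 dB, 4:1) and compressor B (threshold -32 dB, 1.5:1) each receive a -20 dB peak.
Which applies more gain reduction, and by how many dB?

A: overshoot 4 dB → output overshoot 1 dB → GR 3 dB.
B: overshoot 12 dB → output overshoot 8 dB → GR 4 dB.
B reduces 1 dB more.

B, by 1 dB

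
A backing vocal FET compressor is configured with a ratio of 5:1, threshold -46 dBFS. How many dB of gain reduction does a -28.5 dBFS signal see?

-28.5 dBFS exceeds the threshold by 17.5 dB.
A 5:1 ratio leaves 3.5 dB of that excess.
Gain reduction = 17.5 − 3.5 = 14 dB.

14 dB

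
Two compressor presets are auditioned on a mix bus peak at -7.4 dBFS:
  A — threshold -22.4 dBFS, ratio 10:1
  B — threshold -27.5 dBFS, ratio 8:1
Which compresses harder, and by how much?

A: GR = 15 − 15/10 = 13.5 dB.
B: GR = 20.1 − 20.1/8 = 17.5875 dB.
B reduces 4.0875 dB more.

B, by 4.0875 dB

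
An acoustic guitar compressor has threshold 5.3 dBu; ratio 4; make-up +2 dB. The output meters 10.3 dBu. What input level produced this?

Before make-up, the level was 10.3 − 2 = 8.3 dBu.
The compressed level sits 8.3 − 5.3 = 3 dB over threshold.
Undo the ratio: input overshoot = 3 × 4 = 12 dB, giving input = 17.3 dBu.

17.3 dBu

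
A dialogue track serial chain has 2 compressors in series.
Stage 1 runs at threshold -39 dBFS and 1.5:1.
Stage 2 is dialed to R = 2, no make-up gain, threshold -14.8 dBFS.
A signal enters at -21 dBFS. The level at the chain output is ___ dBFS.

Stage 1: 18 dB above -39 dBFS, reduced 1.5:1 to 12 dB above → -27 dBFS.
Stage 2: -27 dBFS is at or below the -14.8 dBFS threshold — no compression; output -27 dBFS.

-27 dBFS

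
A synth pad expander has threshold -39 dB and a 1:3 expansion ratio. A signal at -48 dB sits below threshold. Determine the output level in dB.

Below threshold, a 1:3 expander applies gain = (3−1)×(T − x) of attenuation.
(3−1) × 9 = 18 dB, so output = -48 − 18 = -66 dB.

-66 dB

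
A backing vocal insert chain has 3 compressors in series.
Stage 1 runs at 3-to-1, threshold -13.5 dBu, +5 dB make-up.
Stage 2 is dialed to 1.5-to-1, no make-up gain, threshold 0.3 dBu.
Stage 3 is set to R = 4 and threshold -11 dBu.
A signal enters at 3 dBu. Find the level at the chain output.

Stage 1: overshoot 16.5 dB → 16.5/3 = 5.5 dB → -8 dBu; +5 dB make-up → -3 dBu.
Stage 2: -3 dBu is at or below the 0.3 dBu threshold — no compression; output -3 dBu.
Stage 3: overshoot 8 dB → 8/4 = 2 dB → -9 dBu.

-9 dBu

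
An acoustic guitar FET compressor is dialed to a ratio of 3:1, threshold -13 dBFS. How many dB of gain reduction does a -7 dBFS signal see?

4 dB

-7 dBFS exceeds the threshold by 6 dB.
A 3:1 ratio leaves 2 dB of that excess.
So the signal is attenuated by 6 − 2 = 4 dB.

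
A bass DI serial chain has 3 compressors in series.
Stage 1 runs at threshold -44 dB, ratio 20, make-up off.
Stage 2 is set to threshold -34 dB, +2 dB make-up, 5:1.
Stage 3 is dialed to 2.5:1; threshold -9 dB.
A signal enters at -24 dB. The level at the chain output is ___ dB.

Stage 1: overshoot 20 dB → 20/20 = 1 dB → -43 dB.
Stage 2: -43 dB ≤ -34 dB, so stage 2 doesn't engage; make-up brings it to -41 dB.
Stage 3: below threshold (-41 ≤ -9); passes unchanged; output -41 dB.

-41 dB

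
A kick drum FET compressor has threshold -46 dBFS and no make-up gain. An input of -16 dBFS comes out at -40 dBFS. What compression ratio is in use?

5:1

Input overshoot = -16 − (-46) = 30 dB; output overshoot = -40 − (-46) = 6 dB.
Ratio = 30 / 6 = 5.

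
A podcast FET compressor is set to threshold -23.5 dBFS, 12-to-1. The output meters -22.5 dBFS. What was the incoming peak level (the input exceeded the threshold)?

-11.5 dBFS

That's 1 dB above the -23.5 dBFS threshold.
Before 12:1 compression the overshoot was 1 × 12 = 12 dB, so input = -23.5 + 12 = -11.5 dBFS.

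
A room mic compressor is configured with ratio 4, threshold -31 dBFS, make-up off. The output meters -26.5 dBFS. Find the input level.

-13 dBFS

Post-compression overshoot = -26.5 − (-31) = 4.5 dB.
Before 4:1 compression the overshoot was 4.5 × 4 = 18 dB, so input = -31 + 18 = -13 dBFS.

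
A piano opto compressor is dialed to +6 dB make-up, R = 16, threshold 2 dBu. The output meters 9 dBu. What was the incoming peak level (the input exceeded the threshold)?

Remove make-up: 9 − 6 = 3 dBu.
Post-compression overshoot = 3 − 2 = 1 dB.
Input overshoot = R × output overshoot = 16 dB → input = 2 + 16 = 18 dBu.

18 dBu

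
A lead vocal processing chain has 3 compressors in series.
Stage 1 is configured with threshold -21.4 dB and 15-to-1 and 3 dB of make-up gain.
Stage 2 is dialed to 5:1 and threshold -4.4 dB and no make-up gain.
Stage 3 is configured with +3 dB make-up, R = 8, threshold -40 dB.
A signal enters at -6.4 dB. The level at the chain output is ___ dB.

Stage 1: overshoot 15 dB → 15/15 = 1 dB → -20.4 dB; +3 dB make-up → -17.4 dB.
Stage 2: -17.4 dB ≤ -4.4 dB, so stage 2 doesn't engage; output -17.4 dB.
Stage 3: overshoot 22.6 dB → 22.6/8 = 2.825 dB → -37.175 dB; +3 dB make-up → -34.175 dB.

-34.175 dB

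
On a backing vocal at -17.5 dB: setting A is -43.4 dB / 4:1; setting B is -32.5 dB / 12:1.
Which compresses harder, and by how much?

A: GR = 25.9 − 25.9/4 = 19.425 dB.
B: GR = 15 − 15/12 = 13.75 dB.
A reduces 5.675 dB more.

A, by 5.675 dB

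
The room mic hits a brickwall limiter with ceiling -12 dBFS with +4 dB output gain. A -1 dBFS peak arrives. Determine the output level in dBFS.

-8 dBFS

At ∞:1, everything above -12 dBFS is held at the ceiling.
Output gain then adds 4 dB: -12 + 4 = -8 dBFS.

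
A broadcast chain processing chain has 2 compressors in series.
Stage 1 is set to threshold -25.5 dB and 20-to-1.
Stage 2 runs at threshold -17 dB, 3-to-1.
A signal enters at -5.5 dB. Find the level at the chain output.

Stage 1: -5.5 dB is 20 dB over -25.5 dB; at 20:1 that becomes 1 dB over, giving -24.5 dB.
Stage 2: -24.5 dB ≤ -17 dB, so stage 2 doesn't engage; output -24.5 dB.

-24.5 dB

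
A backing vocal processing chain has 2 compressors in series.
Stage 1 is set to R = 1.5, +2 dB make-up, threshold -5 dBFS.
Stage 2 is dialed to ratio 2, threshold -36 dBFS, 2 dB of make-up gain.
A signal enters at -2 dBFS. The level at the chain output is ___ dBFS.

Stage 1: 3 dB above -5 dBFS, reduced 1.5:1 to 2 dB above → -3 dBFS; +2 dB make-up → -1 dBFS.
Stage 2: overshoot 35 dB → 35/2 = 17.5 dB → -18.5 dBFS; +2 dB make-up → -16.5 dBFS.

-16.5 dBFS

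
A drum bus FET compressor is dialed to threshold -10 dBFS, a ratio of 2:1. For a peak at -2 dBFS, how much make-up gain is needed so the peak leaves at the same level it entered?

4 dB

The peak compresses to -10 + 8/2 = -6 dBFS.
To reach -2 dBFS requires -2 − (-6) = 4 dB of make-up.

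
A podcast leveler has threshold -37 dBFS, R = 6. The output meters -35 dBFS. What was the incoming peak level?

That's 2 dB above the -37 dBFS threshold.
Before 6:1 compression the overshoot was 2 × 6 = 12 dB, so input = -37 + 12 = -25 dBFS.

-25 dBFS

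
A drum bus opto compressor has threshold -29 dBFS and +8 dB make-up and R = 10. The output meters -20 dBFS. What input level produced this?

Stripping the +8 dB make-up gives -28 dBFS at the gain stage.
That's 1 dB above the -29 dBFS threshold.
Before 10:1 compression the overshoot was 1 × 10 = 10 dB, so input = -29 + 10 = -19 dBFS.

-19 dBFS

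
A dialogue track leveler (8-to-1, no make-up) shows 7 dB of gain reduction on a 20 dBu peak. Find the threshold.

12 dBu

Let T be the threshold. Output overshoot = (input overshoot)/R, so 13 − T = (20 − T)/8.
8·(13 − T) = 20 − T → 7·T = 104 − 20 = 84.
T = 84/7 = 12 dBu.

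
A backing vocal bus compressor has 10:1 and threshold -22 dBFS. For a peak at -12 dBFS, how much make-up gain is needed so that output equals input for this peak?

9 dB

The peak compresses to -22 + 10/10 = -21 dBFS.
To reach -12 dBFS requires -12 − (-21) = 9 dB of make-up.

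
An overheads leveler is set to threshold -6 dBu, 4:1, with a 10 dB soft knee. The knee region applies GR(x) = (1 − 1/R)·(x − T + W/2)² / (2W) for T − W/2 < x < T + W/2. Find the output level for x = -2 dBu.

-5.0375 dBu

x − T + W/2 = -2 − (-6) + 5 = 9.
GR = (1 − 1/4) × 9² / 20 = 0.75 × 81 / 20 = 3.0375 dB.
Output = -2 − 3.0375 = -5.0375 dBu.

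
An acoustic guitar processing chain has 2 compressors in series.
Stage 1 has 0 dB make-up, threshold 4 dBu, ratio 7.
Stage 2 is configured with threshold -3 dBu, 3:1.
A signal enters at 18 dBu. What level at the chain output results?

Stage 1: overshoot 14 dB → 14/7 = 2 dB → 6 dBu.
Stage 2: 6 dBu is 9 dB over -3 dBu; at 3:1 that becomes 3 dB over, giving 0 dBu.

0 dBu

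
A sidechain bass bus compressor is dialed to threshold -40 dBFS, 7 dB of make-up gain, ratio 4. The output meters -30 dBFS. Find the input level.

Stripping the +7 dB make-up gives -37 dBFS at the gain stage.
The compressed level sits -37 − (-40) = 3 dB over threshold.
Before 4:1 compression the overshoot was 3 × 4 = 12 dB, so input = -40 + 12 = -28 dBFS.

-28 dBFS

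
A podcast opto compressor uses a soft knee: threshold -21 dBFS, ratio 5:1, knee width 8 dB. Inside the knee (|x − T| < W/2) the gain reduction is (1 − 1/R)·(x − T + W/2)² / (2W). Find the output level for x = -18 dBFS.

-20.45 dBFS

x − T + W/2 = -18 − (-21) + 4 = 7.
GR = (1 − 1/5) × 7² / 16 = 0.8 × 49 / 16 = 2.45 dB.
Output = -18 − 2.45 = -20.45 dBFS.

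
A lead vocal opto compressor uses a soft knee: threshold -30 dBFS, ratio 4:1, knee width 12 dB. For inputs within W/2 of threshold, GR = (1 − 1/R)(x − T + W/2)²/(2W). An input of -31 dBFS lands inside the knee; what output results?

-31.78125 dBFS

x − T + W/2 = -31 − (-30) + 6 = 5.
GR = (1 − 1/4) × 5² / 24 = 0.75 × 25 / 24 = 0.78125 dB.
Output = -31 − 0.78125 = -31.78125 dBFS.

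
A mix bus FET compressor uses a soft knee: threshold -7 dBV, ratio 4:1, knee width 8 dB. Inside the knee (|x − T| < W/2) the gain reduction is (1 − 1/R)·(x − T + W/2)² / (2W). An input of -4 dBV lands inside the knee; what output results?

x − T + W/2 = -4 − (-7) + 4 = 7.
GR = (1 − 1/4) × 7² / 16 = 0.75 × 49 / 16 = 2.296875 dB.
Output = -4 − 2.296875 = -6.296875 dBV.

-6.296875 dBV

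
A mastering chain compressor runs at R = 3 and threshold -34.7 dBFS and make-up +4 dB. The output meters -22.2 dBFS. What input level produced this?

-9.2 dBFS

Stripping the +4 dB make-up gives -26.2 dBFS at the gain stage.
That's 8.5 dB above the -34.7 dBFS threshold.
Input overshoot = R × output overshoot = 25.5 dB → input = -34.7 + 25.5 = -9.2 dBFS.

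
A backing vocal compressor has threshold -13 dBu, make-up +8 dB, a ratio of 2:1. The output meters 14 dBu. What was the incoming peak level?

25 dBu

Remove make-up: 14 − 8 = 6 dBu.
The compressed level sits 6 − (-13) = 19 dB over threshold.
Input overshoot = R × output overshoot = 38 dB → input = -13 + 38 = 25 dBu.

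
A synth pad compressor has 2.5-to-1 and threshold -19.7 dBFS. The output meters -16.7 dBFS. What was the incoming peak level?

-12.2 dBFS

The compressed level sits -16.7 − (-19.7) = 3 dB over threshold.
Input overshoot = R × output overshoot = 7.5 dB → input = -19.7 + 7.5 = -12.2 dBFS.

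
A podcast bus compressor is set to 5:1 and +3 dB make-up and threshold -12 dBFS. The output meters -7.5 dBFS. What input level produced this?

Stripping the +3 dB make-up gives -10.5 dBFS at the gain stage.
The compressed level sits -10.5 − (-12) = 1.5 dB over threshold.
Input overshoot = R × output overshoot = 7.5 dB → input = -12 + 7.5 = -4.5 dBFS.

-4.5 dBFS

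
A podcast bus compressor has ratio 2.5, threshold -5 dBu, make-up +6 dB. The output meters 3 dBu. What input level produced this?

Before make-up, the level was 3 − 6 = -3 dBu.
That's 2 dB above the -5 dBu threshold.
Input overshoot = R × output overshoot = 5 dB → input = -5 + 5 = 0 dBu.

0 dBu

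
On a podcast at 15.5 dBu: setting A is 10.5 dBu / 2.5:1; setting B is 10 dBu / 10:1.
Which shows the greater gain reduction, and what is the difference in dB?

B, by 1.95 dB

A: GR = 5 − 5/2.5 = 3 dB.
B: GR = 5.5 − 5.5/10 = 4.95 dB.
Difference: 1.95 dB in favour of B.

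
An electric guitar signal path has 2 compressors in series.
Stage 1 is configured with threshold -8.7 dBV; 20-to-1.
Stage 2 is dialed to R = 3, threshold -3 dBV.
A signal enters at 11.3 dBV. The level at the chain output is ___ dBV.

Stage 1: 20 dB above -8.7 dBV, reduced 20:1 to 1 dB above → -7.7 dBV.
Stage 2: below threshold (-7.7 ≤ -3); passes unchanged; output -7.7 dBV.

-7.7 dBV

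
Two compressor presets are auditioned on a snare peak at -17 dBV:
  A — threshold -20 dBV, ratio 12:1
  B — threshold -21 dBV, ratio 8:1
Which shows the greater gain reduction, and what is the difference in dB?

B, by 0.75 dB

A: overshoot 3 dB → output overshoot 0.25 dB → GR 2.75 dB.
B: overshoot 4 dB → output overshoot 0.5 dB → GR 3.5 dB.
B applies 0.75 dB more gain reduction.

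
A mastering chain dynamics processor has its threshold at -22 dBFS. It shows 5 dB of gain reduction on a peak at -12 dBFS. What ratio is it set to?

Input overshoot = -12 − (-22) = 10 dB.
Output overshoot = 10 − 5 = 5 dB.
Ratio = input overshoot / output overshoot = 10 / 5 = 2.

2:1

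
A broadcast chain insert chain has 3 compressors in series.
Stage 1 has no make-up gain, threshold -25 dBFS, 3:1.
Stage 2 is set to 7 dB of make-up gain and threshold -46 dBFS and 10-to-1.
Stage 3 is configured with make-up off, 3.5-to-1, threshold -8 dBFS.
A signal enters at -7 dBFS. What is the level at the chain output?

-36.3 dBFS

Stage 1: -7 dBFS is 18 dB over -25 dBFS; at 3:1 that becomes 6 dB over, giving -19 dBFS.
Stage 2: overshoot 27 dB → 27/10 = 2.7 dB → -43.3 dBFS; +7 dB make-up → -36.3 dBFS.
Stage 3: -36.3 dBFS ≤ -8 dBFS, so stage 3 doesn't engage; output -36.3 dBFS.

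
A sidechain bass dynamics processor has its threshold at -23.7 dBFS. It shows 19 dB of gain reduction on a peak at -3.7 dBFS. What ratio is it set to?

Input overshoot = -3.7 − (-23.7) = 20 dB.
Output overshoot = 20 − 19 = 1 dB.
Ratio = input overshoot / output overshoot = 20 / 1 = 20.

20:1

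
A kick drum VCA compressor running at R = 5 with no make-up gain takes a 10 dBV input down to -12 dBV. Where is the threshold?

-17.5 dBV

Gain reduction = 10 − (-12) = 22 dB; output overshoot = GR / (R − 1) = 22 / 4 = 5.5 dB.
Threshold = output − output overshoot = -12 − 5.5 = -17.5 dBV.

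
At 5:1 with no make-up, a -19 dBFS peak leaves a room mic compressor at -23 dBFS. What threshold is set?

Input is 5 dB above T (since output overshoot × R = input overshoot: (-23 − T)·5 = -19 − T gives T = -24 dBFS).
Check: -24 + (-19 − (-24))/5 = -24 + 1 = -23 dBFS. ✓

-24 dBFS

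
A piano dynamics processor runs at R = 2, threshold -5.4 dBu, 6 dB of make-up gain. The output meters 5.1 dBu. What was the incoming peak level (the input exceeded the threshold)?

Stripping the +6 dB make-up gives -0.9 dBu at the gain stage.
The compressed level sits -0.9 − (-5.4) = 4.5 dB over threshold.
Undo the ratio: input overshoot = 4.5 × 2 = 9 dB, giving input = 3.6 dBu.

3.6 dBu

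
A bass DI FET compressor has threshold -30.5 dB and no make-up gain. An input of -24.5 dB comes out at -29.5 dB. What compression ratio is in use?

Input overshoot = -24.5 − (-30.5) = 6 dB; output overshoot = -29.5 − (-30.5) = 1 dB.
Ratio = 6 / 1 = 6.

6:1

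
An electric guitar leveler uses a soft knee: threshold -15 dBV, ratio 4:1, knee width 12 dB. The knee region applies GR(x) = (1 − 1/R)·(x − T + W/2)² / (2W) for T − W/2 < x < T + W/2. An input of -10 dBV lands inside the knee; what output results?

x − T + W/2 = -10 − (-15) + 6 = 11.
GR = (1 − 1/4) × 11² / 24 = 0.75 × 121 / 24 = 3.78125 dB.
Output = -10 − 3.78125 = -13.78125 dBV.

-13.78125 dBV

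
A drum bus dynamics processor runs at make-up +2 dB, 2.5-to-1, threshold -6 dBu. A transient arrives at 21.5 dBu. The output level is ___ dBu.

Overshoot: 21.5 − (-6) = 27.5 dB.
The 27.5 dB excess becomes 11 dB after 2.5:1 reduction.
So the level is -6 + 11 = 5 dBu; make-up adds 2 dB, giving 7 dBu.

7 dBu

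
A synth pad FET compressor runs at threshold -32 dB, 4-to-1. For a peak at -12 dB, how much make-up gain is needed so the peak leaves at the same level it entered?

Overshoot 20 dB → 20/4 = 5 dB after compression, so the compressed level is -32 + 5 = -27 dB.
Make-up = target − compressed = -12 − (-27) = 15 dB.

15 dB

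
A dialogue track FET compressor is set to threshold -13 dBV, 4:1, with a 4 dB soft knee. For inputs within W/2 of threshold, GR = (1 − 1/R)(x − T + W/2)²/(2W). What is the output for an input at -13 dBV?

-13.375 dBV

x − T + W/2 = -13 − (-13) + 2 = 2.
GR = (1 − 1/4) × 2² / 8 = 0.75 × 4 / 8 = 0.375 dB.
Output = -13 − 0.375 = -13.375 dBV.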